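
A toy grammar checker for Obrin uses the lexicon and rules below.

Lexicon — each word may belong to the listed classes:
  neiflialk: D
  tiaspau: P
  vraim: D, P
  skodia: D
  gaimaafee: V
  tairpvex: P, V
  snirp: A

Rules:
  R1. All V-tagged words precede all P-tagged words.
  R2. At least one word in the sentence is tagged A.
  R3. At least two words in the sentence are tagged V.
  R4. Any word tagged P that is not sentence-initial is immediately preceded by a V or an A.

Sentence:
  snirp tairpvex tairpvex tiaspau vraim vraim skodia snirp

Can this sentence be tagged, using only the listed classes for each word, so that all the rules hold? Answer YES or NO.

Candidates per position — 1:snirp {A}; 2:tairpvex {P,V}; 3:tairpvex {P,V}; 4:tiaspau {P}; 5:vraim {D,P}; 6:vraim {D,P}; 7:skodia {D}; 8:snirp {A}.
One satisfying assignment: A V V P D D D A.
Rule-by-rule: rule 1 ok; rule 2 ok; rule 3 ok; rule 4 ok.

YES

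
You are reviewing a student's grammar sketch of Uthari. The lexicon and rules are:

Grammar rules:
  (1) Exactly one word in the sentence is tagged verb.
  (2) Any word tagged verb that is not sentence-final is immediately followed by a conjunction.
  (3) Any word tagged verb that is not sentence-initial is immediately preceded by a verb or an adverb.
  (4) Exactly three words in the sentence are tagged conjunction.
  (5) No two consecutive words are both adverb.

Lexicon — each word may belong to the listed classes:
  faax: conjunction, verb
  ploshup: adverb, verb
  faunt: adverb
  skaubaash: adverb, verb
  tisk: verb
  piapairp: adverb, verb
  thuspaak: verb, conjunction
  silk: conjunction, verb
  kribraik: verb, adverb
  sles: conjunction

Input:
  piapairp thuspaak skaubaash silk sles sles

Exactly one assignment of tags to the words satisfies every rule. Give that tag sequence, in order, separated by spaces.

adverb conjunction adverb verb conjunction conjunction

Candidates per position — 1:piapairp {adverb,verb}; 2:thuspaak {verb,conjunction}; 3:skaubaash {adverb,verb}; 4:silk {conjunction,verb}; 5:sles {conjunction}; 6:sles {conjunction}.
At position 2, choosing verb makes rule 2 impossible to satisfy; hence conjunction.
At position 3, choosing verb makes rule 3 impossible to satisfy; hence adverb.
At position 4, choosing conjunction makes rule 4 impossible to satisfy; hence verb.
At position 1, choosing verb makes rule 1 impossible to satisfy; hence adverb.
The unique satisfying tagging is: adverb conjunction adverb verb conjunction conjunction.
Rule-by-rule: rule 1 holds; rule 2 holds; rule 3 holds; rule 4 holds; rule 5 holds.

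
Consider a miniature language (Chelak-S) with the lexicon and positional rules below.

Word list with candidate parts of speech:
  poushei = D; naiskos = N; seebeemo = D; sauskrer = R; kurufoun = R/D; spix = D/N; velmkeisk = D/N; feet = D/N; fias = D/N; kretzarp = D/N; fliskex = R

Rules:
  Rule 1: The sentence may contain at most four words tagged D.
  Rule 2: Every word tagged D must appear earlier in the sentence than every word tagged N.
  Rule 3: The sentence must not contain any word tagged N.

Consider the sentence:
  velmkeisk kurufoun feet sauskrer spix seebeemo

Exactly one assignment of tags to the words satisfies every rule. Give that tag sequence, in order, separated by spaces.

Candidates per position — 1:velmkeisk {D,N}; 2:kurufoun {R,D}; 3:feet {D,N}; 4:sauskrer {R}; 5:spix {D,N}; 6:seebeemo {D}.
At position 1, choosing N makes rule 2 impossible to satisfy; hence D.
At position 3, choosing N makes rule 2 impossible to satisfy; hence D.
At position 5, choosing N makes rule 2 impossible to satisfy; hence D.
At position 2, choosing D makes rule 1 impossible to satisfy; hence R.
That leaves exactly one tagging: D R D R D D.
Checking: rule 1 satisfied; rule 2 satisfied; rule 3 satisfied.

D R D R D D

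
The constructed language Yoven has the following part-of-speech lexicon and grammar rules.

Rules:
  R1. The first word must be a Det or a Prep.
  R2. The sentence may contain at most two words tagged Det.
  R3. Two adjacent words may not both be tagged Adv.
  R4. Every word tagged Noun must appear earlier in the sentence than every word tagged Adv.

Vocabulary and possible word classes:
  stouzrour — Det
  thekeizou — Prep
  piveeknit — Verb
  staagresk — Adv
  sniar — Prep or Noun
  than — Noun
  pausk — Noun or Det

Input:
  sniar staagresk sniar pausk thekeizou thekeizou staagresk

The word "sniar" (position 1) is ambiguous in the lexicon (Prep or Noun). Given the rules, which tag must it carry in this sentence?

Candidates per position — 1:sniar {Prep,Noun}; 2:staagresk {Adv}; 3:sniar {Prep,Noun}; 4:pausk {Noun,Det}; 5:thekeizou {Prep}; 6:thekeizou {Prep}; 7:staagresk {Adv}.
At position 1, choosing Noun makes rule 1 impossible to satisfy; hence Prep.
At position 3, choosing Noun makes rule 4 impossible to satisfy; hence Prep.
At position 4, choosing Noun makes rule 4 impossible to satisfy; hence Det.
The only consistent sequence is: Prep Adv Prep Det Prep Prep Adv.
Rule-by-rule: rule 1 holds; rule 2 holds; rule 3 holds; rule 4 holds.

Prep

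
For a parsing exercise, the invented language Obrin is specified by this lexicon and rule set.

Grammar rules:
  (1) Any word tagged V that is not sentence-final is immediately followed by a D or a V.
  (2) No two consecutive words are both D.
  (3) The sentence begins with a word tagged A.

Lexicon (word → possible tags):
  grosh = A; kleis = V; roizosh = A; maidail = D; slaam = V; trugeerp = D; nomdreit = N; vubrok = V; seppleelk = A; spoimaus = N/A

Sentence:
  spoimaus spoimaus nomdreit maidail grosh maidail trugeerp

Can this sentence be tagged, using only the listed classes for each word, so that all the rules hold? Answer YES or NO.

NO

Candidates per position — 1:spoimaus {N,A}; 2:spoimaus {N,A}; 3:nomdreit {N}; 4:maidail {D}; 5:grosh {A}; 6:maidail {D}; 7:trugeerp {D}.
Rule 2 cannot be satisfied by any choice of tags from the lexicon.
So there is no consistent tagging.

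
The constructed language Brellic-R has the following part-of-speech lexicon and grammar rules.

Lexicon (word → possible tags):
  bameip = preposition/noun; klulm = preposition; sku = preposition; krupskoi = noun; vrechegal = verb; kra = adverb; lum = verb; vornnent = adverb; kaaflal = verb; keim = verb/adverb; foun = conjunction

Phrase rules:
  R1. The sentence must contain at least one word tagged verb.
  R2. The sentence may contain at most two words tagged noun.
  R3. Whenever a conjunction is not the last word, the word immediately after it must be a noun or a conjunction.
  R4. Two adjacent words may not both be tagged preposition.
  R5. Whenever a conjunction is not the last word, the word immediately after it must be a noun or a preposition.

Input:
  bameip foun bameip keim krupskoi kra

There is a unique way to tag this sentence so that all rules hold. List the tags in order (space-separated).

preposition conjunction noun verb noun adverb

Candidates per position — 1:bameip {preposition,noun}; 2:foun {conjunction}; 3:bameip {preposition,noun}; 4:keim {verb,adverb}; 5:krupskoi {noun}; 6:kra {adverb}.
Word 3 cannot be preposition — rule 3 would then fail for every completion. It is noun.
Word 4 cannot be adverb — rule 1 would then fail for every completion. It is verb.
Word 1 cannot be noun — rule 2 would then fail for every completion. It is preposition.
The unique satisfying tagging is: preposition conjunction noun verb noun adverb.
Check: rule 1 holds; rule 2 holds; rule 3 holds; rule 4 holds; rule 5 holds.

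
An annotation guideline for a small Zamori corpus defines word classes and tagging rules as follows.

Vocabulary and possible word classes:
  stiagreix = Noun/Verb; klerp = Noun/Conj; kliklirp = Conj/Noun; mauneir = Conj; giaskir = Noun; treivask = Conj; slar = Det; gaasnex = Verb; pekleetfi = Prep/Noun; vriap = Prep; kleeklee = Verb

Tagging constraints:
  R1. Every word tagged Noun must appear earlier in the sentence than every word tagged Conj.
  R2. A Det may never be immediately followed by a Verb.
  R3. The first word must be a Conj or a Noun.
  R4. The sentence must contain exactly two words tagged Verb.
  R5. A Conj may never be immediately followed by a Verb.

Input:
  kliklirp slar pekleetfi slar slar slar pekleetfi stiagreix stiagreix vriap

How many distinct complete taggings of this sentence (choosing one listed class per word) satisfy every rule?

Candidates per position — 1:kliklirp {Conj,Noun}; 2:slar {Det}; 3:pekleetfi {Prep,Noun}; 4:slar {Det}; 5:slar {Det}; 6:slar {Det}; 7:pekleetfi {Prep,Noun}; 8:stiagreix {Noun,Verb}; 9:stiagreix {Noun,Verb}; 10:vriap {Prep}.
There are 32 candidate sequences in total.
The sequences that satisfy every rule: Conj Det Prep Det Det Det Prep Verb Verb Prep; Noun Det Prep Det Det Det Prep Verb Verb Prep; Noun Det Prep Det Det Det Noun Verb Verb Prep; Noun Det Noun Det Det Det Prep Verb Verb Prep; Noun Det Noun Det Det Det Noun Verb Verb Prep.
Count = 5.

5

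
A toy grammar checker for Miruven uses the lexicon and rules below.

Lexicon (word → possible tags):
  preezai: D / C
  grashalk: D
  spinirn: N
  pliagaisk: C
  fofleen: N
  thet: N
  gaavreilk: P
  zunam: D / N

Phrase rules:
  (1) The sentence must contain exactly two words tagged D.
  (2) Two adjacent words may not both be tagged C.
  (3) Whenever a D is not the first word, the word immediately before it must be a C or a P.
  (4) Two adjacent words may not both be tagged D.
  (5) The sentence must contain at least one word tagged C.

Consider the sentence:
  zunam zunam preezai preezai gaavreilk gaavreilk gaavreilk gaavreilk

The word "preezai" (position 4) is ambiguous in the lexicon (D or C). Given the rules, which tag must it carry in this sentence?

D

Candidates per position — 1:zunam {D,N}; 2:zunam {D,N}; 3:preezai {D,C}; 4:preezai {D,C}; 5:gaavreilk {P}; 6:gaavreilk {P}; 7:gaavreilk {P}; 8:gaavreilk {P}.
Word 2 cannot be D — rule 3 would then fail for every completion. It is N.
Word 3 cannot be D — rule 3 would then fail for every completion. It is C.
Word 4 cannot be C — rule 1 would then fail for every completion. It is D.
Word 1 cannot be N — rule 1 would then fail for every completion. It is D.
So the tagging must be: D N C D P P P P.
Rule-by-rule: rule 1 satisfied; rule 2 satisfied; rule 3 satisfied; rule 4 satisfied; rule 5 satisfied.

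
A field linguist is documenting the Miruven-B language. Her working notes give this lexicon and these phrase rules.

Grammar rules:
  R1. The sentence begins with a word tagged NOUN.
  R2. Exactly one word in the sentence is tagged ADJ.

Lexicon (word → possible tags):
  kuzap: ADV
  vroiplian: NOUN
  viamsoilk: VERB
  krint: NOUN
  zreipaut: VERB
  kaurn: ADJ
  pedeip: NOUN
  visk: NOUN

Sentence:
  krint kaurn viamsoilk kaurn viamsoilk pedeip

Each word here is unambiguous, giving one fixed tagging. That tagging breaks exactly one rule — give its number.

Fixed tagging: NOUN ADJ VERB ADJ VERB NOUN.
Applying the rules: R1 ok, R2 fails.
Only rule 2 fails.

2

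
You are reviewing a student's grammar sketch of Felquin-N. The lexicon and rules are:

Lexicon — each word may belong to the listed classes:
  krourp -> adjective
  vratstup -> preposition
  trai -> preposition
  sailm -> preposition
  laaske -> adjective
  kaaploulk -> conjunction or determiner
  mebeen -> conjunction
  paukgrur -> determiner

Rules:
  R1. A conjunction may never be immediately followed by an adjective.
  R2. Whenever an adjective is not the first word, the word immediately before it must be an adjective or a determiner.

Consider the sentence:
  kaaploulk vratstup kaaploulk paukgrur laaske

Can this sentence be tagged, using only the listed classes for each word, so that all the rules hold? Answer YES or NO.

YES

Candidates per position — 1:kaaploulk {conjunction,determiner}; 2:vratstup {preposition}; 3:kaaploulk {conjunction,determiner}; 4:paukgrur {determiner}; 5:laaske {adjective}.
One satisfying assignment: conjunction preposition conjunction determiner adjective.
Checking: rule 1 ok; rule 2 ok.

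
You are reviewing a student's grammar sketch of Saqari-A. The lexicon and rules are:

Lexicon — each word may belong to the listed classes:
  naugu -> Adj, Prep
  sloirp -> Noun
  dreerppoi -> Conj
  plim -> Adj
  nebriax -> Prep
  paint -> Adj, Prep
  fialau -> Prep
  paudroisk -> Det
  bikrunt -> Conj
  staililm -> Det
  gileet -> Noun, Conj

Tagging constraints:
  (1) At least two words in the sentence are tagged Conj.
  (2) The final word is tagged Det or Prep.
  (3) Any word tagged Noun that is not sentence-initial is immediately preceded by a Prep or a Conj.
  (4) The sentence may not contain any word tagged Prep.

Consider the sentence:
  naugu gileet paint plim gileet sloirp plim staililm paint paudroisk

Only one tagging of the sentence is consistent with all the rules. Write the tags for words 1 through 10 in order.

Adj Conj Adj Adj Conj Noun Adj Det Adj Det

Candidates per position — 1:naugu {Adj,Prep}; 2:gileet {Noun,Conj}; 3:paint {Adj,Prep}; 4:plim {Adj}; 5:gileet {Noun,Conj}; 6:sloirp {Noun}; 7:plim {Adj}; 8:staililm {Det}; 9:paint {Adj,Prep}; 10:paudroisk {Det}.
At position 1, choosing Prep makes rule 4 impossible to satisfy; hence Adj.
At position 2, choosing Noun makes rule 1 impossible to satisfy; hence Conj.
At position 3, choosing Prep makes rule 4 impossible to satisfy; hence Adj.
At position 5, choosing Noun makes rule 1 impossible to satisfy; hence Conj.
At position 9, choosing Prep makes rule 4 impossible to satisfy; hence Adj.
That leaves exactly one tagging: Adj Conj Adj Adj Conj Noun Adj Det Adj Det.
Verifying each rule — rule 1 satisfied; rule 2 satisfied; rule 3 satisfied; rule 4 satisfied.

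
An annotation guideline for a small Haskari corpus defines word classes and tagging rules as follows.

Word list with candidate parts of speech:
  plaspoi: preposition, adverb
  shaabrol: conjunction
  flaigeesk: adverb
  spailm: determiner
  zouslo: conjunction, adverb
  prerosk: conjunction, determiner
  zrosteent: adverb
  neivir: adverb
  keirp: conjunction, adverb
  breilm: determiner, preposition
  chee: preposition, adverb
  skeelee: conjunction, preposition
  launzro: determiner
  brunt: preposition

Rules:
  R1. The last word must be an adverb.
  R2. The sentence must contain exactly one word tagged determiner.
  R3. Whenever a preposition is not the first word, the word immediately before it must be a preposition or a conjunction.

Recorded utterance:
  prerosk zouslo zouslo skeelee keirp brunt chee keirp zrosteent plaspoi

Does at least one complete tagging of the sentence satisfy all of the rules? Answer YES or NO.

Candidates per position — 1:prerosk {conjunction,determiner}; 2:zouslo {conjunction,adverb}; 3:zouslo {conjunction,adverb}; 4:skeelee {conjunction,preposition}; 5:keirp {conjunction,adverb}; 6:brunt {preposition}; 7:chee {preposition,adverb}; 8:keirp {conjunction,adverb}; 9:zrosteent {adverb}; 10:plaspoi {preposition,adverb}.
One satisfying assignment: determiner adverb conjunction preposition conjunction preposition adverb adverb adverb adverb.
Check: rule 1 holds; rule 2 holds; rule 3 holds.

YES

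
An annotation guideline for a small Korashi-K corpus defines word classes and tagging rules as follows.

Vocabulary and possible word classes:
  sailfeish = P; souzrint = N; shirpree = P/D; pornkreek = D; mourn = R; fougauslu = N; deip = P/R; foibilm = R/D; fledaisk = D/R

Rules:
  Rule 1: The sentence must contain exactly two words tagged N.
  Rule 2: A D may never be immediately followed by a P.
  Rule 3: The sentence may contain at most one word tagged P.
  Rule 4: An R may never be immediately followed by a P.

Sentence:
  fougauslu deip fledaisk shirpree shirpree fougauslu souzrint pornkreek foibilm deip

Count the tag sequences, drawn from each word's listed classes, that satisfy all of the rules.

0

Candidates per position — 1:fougauslu {N}; 2:deip {P,R}; 3:fledaisk {D,R}; 4:shirpree {P,D}; 5:shirpree {P,D}; 6:fougauslu {N}; 7:souzrint {N}; 8:pornkreek {D}; 9:foibilm {R,D}; 10:deip {P,R}.
There are 64 candidate sequences in total.
Rule 1 cannot be satisfied by any choice of tags from the lexicon.
So there is no consistent tagging.
Count = 0.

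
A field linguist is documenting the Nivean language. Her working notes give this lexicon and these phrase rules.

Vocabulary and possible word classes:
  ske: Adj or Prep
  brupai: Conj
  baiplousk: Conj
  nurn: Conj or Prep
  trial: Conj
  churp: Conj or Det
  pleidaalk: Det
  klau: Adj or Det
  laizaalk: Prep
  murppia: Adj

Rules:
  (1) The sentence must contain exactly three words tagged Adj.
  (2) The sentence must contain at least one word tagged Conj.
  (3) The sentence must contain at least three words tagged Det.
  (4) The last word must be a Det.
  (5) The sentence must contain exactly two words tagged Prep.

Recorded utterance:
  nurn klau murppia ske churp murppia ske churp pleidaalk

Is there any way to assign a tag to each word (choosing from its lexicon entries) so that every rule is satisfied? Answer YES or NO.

YES

Candidates per position — 1:nurn {Conj,Prep}; 2:klau {Adj,Det}; 3:murppia {Adj}; 4:ske {Adj,Prep}; 5:churp {Conj,Det}; 6:murppia {Adj}; 7:ske {Adj,Prep}; 8:churp {Conj,Det}; 9:pleidaalk {Det}.
One satisfying assignment: Prep Det Adj Prep Conj Adj Adj Det Det.
Checking: rule 1 ok; rule 2 ok; rule 3 ok; rule 4 ok; rule 5 ok.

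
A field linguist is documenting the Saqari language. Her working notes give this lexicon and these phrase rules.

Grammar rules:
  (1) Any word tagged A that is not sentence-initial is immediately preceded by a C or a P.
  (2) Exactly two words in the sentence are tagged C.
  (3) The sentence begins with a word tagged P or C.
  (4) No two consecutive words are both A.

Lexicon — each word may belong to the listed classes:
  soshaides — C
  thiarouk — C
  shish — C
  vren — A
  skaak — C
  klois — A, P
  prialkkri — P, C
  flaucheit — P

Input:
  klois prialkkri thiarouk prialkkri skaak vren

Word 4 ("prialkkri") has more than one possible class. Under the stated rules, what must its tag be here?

Candidates per position — 1:klois {A,P}; 2:prialkkri {P,C}; 3:thiarouk {C}; 4:prialkkri {P,C}; 5:skaak {C}; 6:vren {A}.
Position 1: tagging it A would leave rule 3 unsatisfiable, so it must be P.
Position 2: tagging it C would leave rule 2 unsatisfiable, so it must be P.
Position 4: tagging it C would leave rule 2 unsatisfiable, so it must be P.
The only consistent sequence is: P P C P C A.
Rule-by-rule: rule 1 ✓; rule 2 ✓; rule 3 ✓; rule 4 ✓.

P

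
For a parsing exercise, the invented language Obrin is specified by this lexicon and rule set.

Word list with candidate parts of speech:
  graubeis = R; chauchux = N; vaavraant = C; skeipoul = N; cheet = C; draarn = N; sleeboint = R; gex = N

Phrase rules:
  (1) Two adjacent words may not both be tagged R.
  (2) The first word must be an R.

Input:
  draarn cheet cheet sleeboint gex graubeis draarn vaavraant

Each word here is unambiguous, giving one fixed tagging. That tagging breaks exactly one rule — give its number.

Fixed tagging: N C C R N R N C.
Rule check: R1 ok, R2 fails.
Only rule 2 fails.

2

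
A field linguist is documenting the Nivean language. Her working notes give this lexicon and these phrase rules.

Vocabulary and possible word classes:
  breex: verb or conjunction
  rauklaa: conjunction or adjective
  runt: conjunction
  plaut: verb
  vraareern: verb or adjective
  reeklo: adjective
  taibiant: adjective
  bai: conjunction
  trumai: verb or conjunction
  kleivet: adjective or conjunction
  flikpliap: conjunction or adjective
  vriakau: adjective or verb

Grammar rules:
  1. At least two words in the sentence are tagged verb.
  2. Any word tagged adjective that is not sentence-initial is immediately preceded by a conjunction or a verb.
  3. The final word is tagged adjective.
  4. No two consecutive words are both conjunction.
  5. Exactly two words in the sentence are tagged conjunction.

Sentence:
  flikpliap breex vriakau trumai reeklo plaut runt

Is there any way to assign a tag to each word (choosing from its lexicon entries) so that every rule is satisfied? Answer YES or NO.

NO

Candidates per position — 1:flikpliap {conjunction,adjective}; 2:breex {verb,conjunction}; 3:vriakau {adjective,verb}; 4:trumai {verb,conjunction}; 5:reeklo {adjective}; 6:plaut {verb}; 7:runt {conjunction}.
Rule 3 cannot be satisfied by any choice of tags from the lexicon.
So there is no consistent tagging.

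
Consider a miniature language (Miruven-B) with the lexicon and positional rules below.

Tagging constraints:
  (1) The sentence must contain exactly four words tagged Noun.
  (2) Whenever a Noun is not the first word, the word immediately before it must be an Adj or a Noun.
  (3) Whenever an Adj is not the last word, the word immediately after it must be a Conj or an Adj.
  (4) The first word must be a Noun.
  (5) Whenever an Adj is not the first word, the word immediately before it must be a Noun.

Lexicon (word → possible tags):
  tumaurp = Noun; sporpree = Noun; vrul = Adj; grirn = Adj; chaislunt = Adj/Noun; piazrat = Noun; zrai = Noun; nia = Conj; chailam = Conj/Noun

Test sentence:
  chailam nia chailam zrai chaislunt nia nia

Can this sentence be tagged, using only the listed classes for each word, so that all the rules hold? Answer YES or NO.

NO

Candidates per position — 1:chailam {Conj,Noun}; 2:nia {Conj}; 3:chailam {Conj,Noun}; 4:zrai {Noun}; 5:chaislunt {Adj,Noun}; 6:nia {Conj}; 7:nia {Conj}.
Rule 2 cannot be satisfied by any choice of tags from the lexicon.
So there is no consistent tagging.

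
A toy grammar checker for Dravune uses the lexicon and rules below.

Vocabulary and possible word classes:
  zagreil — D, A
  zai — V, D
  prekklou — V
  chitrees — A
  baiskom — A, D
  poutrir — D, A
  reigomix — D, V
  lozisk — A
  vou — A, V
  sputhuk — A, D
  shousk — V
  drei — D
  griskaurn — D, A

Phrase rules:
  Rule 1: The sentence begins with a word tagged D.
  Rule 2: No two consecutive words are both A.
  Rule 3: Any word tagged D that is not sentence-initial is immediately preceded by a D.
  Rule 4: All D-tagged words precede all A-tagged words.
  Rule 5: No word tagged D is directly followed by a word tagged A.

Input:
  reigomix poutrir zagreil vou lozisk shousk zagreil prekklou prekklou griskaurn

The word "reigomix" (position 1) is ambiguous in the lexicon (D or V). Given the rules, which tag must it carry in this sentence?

Candidates per position — 1:reigomix {D,V}; 2:poutrir {D,A}; 3:zagreil {D,A}; 4:vou {A,V}; 5:lozisk {A}; 6:shousk {V}; 7:zagreil {D,A}; 8:prekklou {V}; 9:prekklou {V}; 10:griskaurn {D,A}.
At position 1, choosing V makes rule 1 impossible to satisfy; hence D.
At position 2, choosing A makes rule 5 impossible to satisfy; hence D.
At position 3, choosing A makes rule 5 impossible to satisfy; hence D.
At position 4, choosing A makes rule 2 impossible to satisfy; hence V.
At position 7, choosing D makes rule 3 impossible to satisfy; hence A.
At position 10, choosing D makes rule 3 impossible to satisfy; hence A.
The unique satisfying tagging is: D D D V A V A V V A.
Verifying each rule — rule 1 satisfied; rule 2 satisfied; rule 3 satisfied; rule 4 satisfied; rule 5 satisfied.

D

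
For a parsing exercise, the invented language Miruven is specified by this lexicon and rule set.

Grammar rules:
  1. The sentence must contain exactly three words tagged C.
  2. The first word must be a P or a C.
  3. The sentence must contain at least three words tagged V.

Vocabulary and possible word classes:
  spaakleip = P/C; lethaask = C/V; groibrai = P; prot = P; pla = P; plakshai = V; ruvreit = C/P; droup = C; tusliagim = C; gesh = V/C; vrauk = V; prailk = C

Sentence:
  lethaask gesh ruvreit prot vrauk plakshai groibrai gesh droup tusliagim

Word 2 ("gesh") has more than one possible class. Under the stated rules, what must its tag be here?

V

Candidates per position — 1:lethaask {C,V}; 2:gesh {V,C}; 3:ruvreit {C,P}; 4:prot {P}; 5:vrauk {V}; 6:plakshai {V}; 7:groibrai {P}; 8:gesh {V,C}; 9:droup {C}; 10:tusliagim {C}.
Position 1: tagging it V would leave rule 2 unsatisfiable, so it must be C.
Position 2: tagging it C would leave rule 1 unsatisfiable, so it must be V.
Position 3: tagging it C would leave rule 1 unsatisfiable, so it must be P.
Position 8: tagging it C would leave rule 1 unsatisfiable, so it must be V.
The unique satisfying tagging is: C V P P V V P V C C.
Verifying each rule — rule 1 holds; rule 2 holds; rule 3 holds.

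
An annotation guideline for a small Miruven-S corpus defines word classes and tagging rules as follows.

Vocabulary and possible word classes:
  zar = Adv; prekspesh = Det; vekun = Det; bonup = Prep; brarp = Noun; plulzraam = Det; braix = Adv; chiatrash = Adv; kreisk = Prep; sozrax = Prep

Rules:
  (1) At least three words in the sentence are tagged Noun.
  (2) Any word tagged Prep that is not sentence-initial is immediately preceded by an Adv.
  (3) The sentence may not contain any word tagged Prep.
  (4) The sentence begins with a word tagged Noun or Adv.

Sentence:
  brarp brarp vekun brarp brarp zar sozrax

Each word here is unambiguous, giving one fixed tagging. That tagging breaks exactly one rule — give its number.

3

Fixed tagging: Noun Noun Det Noun Noun Adv Prep.
Checking each rule: R1 holds, R2 holds, R3 violated, R4 holds.
Only rule 3 fails.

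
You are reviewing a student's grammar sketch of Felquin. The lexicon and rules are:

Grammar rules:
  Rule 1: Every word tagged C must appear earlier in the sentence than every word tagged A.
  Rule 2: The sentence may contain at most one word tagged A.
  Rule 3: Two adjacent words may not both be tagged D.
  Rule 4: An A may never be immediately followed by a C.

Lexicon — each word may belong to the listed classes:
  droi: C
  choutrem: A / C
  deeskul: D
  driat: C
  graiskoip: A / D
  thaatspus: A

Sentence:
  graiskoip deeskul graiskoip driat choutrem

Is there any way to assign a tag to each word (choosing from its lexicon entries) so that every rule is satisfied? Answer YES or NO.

Candidates per position — 1:graiskoip {A,D}; 2:deeskul {D}; 3:graiskoip {A,D}; 4:driat {C}; 5:choutrem {A,C}.
Every candidate sequence violates at least one rule; no consistent tagging exists.

NO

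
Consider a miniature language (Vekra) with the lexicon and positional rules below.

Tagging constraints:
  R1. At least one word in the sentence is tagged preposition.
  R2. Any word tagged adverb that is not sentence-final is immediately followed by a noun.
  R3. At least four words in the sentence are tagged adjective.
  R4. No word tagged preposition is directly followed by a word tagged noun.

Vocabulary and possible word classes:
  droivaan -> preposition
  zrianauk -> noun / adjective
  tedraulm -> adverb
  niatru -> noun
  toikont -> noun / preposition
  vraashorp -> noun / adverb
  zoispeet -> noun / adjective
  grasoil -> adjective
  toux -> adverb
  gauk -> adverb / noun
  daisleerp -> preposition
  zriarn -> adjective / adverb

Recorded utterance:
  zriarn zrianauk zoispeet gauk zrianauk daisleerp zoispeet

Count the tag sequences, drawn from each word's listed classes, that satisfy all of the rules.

5

Candidates per position — 1:zriarn {adjective,adverb}; 2:zrianauk {noun,adjective}; 3:zoispeet {noun,adjective}; 4:gauk {adverb,noun}; 5:zrianauk {noun,adjective}; 6:daisleerp {preposition}; 7:zoispeet {noun,adjective}.
There are 64 candidate sequences in total.
The sequences that satisfy every rule: adjective noun adjective noun adjective preposition adjective; adjective adjective noun noun adjective preposition adjective; adjective adjective adjective adverb noun preposition adjective; adjective adjective adjective noun noun preposition adjective; adjective adjective adjective noun adjective preposition adjective.
Count = 5.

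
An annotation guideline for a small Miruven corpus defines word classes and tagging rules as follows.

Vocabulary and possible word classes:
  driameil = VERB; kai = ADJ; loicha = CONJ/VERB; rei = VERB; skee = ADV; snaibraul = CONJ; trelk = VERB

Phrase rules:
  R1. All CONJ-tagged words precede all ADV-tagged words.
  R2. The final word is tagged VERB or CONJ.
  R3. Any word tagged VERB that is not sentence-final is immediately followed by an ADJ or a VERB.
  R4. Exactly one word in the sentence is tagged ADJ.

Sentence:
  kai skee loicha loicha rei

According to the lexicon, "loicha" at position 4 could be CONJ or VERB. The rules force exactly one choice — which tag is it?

Candidates per position — 1:kai {ADJ}; 2:skee {ADV}; 3:loicha {CONJ,VERB}; 4:loicha {CONJ,VERB}; 5:rei {VERB}.
Position 3: CONJ is ruled out by rule 1; that leaves VERB.
Position 4: CONJ is ruled out by rule 1; that leaves VERB.
So the tagging must be: ADJ ADV VERB VERB VERB.
Verifying each rule — rule 1 satisfied; rule 2 satisfied; rule 3 satisfied; rule 4 satisfied.

VERB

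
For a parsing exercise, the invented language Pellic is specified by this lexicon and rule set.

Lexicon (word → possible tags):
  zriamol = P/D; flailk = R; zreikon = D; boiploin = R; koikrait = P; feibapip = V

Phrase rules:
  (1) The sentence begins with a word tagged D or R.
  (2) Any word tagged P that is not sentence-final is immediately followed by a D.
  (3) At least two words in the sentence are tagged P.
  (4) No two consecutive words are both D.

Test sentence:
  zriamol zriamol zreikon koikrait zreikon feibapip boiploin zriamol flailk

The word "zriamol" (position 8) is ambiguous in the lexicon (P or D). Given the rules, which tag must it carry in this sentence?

Candidates per position — 1:zriamol {P,D}; 2:zriamol {P,D}; 3:zreikon {D}; 4:koikrait {P}; 5:zreikon {D}; 6:feibapip {V}; 7:boiploin {R}; 8:zriamol {P,D}; 9:flailk {R}.
Position 1: P is ruled out by rule 1; that leaves D.
Position 2: D is ruled out by rule 4; that leaves P.
Position 8: P is ruled out by rule 2; that leaves D.
That leaves exactly one tagging: D P D P D V R D R.
Rule-by-rule: rule 1 ✓; rule 2 ✓; rule 3 ✓; rule 4 ✓.

D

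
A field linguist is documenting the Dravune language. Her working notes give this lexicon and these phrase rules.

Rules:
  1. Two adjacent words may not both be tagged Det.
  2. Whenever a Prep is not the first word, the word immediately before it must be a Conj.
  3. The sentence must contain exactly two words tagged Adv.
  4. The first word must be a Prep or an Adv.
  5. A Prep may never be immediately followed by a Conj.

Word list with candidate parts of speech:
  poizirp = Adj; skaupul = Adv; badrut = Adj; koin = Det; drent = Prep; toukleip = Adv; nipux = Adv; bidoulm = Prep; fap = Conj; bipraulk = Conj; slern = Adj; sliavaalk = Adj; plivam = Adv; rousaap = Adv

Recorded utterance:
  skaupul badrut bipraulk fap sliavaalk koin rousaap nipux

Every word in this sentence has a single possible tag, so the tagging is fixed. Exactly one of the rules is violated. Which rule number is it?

Fixed tagging: Adv Adj Conj Conj Adj Det Adv Adv.
Checking each rule: R1 pass, R2 pass, R3 fail, R4 pass, R5 pass.
Only rule 3 fails.

3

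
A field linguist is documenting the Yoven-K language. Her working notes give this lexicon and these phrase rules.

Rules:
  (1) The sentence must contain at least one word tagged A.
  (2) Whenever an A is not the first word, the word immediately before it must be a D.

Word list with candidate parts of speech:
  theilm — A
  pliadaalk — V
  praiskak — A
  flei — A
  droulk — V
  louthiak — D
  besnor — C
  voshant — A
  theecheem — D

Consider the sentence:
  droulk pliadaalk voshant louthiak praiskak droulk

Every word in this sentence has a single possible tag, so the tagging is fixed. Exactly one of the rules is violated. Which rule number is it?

2

Fixed tagging: V V A D A V.
Rule check: R1 ✓, R2 ✗.
Only rule 2 fails.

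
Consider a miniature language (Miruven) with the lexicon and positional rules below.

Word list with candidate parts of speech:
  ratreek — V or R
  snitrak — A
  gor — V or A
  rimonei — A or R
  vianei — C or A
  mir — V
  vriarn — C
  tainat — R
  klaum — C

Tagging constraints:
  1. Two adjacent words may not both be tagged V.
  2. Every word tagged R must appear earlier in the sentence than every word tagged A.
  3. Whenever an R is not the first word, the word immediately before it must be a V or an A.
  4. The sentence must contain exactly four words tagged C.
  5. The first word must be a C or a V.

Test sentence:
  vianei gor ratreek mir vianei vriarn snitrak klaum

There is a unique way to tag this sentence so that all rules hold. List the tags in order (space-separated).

C V R V C C A C

Candidates per position — 1:vianei {C,A}; 2:gor {V,A}; 3:ratreek {V,R}; 4:mir {V}; 5:vianei {C,A}; 6:vriarn {C}; 7:snitrak {A}; 8:klaum {C}.
Position 1: tagging it A would leave rule 4 unsatisfiable, so it must be C.
Position 3: tagging it V would leave rule 1 unsatisfiable, so it must be R.
Position 5: tagging it A would leave rule 4 unsatisfiable, so it must be C.
Position 2: tagging it A would leave rule 2 unsatisfiable, so it must be V.
The only consistent sequence is: C V R V C C A C.
Check: rule 1 holds; rule 2 holds; rule 3 holds; rule 4 holds; rule 5 holds.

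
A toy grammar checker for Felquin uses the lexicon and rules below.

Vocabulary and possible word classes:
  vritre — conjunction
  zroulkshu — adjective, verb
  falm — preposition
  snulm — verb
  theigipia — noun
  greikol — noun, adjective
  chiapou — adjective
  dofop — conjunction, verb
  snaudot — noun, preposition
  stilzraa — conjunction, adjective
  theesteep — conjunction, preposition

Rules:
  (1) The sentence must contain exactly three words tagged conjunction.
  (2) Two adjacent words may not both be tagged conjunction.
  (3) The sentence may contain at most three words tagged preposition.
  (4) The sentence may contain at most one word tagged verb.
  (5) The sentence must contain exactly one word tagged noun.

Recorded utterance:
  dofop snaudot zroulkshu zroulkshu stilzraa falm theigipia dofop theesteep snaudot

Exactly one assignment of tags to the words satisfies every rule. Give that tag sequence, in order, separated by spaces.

Candidates per position — 1:dofop {conjunction,verb}; 2:snaudot {noun,preposition}; 3:zroulkshu {adjective,verb}; 4:zroulkshu {adjective,verb}; 5:stilzraa {conjunction,adjective}; 6:falm {preposition}; 7:theigipia {noun}; 8:dofop {conjunction,verb}; 9:theesteep {conjunction,preposition}; 10:snaudot {noun,preposition}.
At position 2, choosing noun makes rule 5 impossible to satisfy; hence preposition.
At position 10, choosing noun makes rule 5 impossible to satisfy; hence preposition.
At position 9, choosing preposition makes rule 3 impossible to satisfy; hence conjunction.
At position 8, choosing conjunction makes rule 2 impossible to satisfy; hence verb.
At position 1, choosing verb makes rule 1 impossible to satisfy; hence conjunction.
At position 3, choosing verb makes rule 4 impossible to satisfy; hence adjective.
At position 4, choosing verb makes rule 4 impossible to satisfy; hence adjective.
At position 5, choosing adjective makes rule 1 impossible to satisfy; hence conjunction.
So the tagging must be: conjunction preposition adjective adjective conjunction preposition noun verb conjunction preposition.
Rule-by-rule: rule 1 ok; rule 2 ok; rule 3 ok; rule 4 ok; rule 5 ok.

conjunction preposition adjective adjective conjunction preposition noun verb conjunction preposition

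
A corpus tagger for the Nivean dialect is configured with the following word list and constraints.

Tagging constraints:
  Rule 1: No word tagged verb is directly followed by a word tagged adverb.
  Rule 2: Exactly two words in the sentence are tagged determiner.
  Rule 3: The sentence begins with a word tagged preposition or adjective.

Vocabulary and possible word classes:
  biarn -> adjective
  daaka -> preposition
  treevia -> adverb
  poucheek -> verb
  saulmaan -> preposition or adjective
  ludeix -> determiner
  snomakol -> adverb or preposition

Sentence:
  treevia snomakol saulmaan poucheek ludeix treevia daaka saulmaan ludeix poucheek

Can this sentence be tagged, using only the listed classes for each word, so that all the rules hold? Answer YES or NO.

NO

Candidates per position — 1:treevia {adverb}; 2:snomakol {adverb,preposition}; 3:saulmaan {preposition,adjective}; 4:poucheek {verb}; 5:ludeix {determiner}; 6:treevia {adverb}; 7:daaka {preposition}; 8:saulmaan {preposition,adjective}; 9:ludeix {determiner}; 10:poucheek {verb}.
Rule 3 cannot be satisfied by any choice of tags from the lexicon.
So there is no consistent tagging.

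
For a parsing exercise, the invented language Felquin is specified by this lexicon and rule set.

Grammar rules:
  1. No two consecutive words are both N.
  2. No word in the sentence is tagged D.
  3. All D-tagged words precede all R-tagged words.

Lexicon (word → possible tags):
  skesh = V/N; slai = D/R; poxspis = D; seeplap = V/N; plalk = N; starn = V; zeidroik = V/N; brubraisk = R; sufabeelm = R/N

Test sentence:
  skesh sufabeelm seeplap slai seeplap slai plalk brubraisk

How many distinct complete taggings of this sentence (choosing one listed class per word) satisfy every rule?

Candidates per position — 1:skesh {V,N}; 2:sufabeelm {R,N}; 3:seeplap {V,N}; 4:slai {D,R}; 5:seeplap {V,N}; 6:slai {D,R}; 7:plalk {N}; 8:brubraisk {R}.
There are 64 candidate sequences in total.
Checking each against the rules leaves 10 sequences.
Count = 10.

10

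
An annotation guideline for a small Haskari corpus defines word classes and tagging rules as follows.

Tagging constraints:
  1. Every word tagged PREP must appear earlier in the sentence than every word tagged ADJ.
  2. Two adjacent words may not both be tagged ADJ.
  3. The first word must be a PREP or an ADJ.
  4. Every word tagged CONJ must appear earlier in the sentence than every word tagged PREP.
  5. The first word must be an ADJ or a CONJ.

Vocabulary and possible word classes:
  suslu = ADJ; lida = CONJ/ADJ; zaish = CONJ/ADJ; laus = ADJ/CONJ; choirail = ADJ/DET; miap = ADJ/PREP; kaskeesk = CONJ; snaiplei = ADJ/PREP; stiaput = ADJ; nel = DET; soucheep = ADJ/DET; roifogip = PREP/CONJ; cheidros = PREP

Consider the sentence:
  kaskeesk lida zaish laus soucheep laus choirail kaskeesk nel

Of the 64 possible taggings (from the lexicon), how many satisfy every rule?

Candidates per position — 1:kaskeesk {CONJ}; 2:lida {CONJ,ADJ}; 3:zaish {CONJ,ADJ}; 4:laus {ADJ,CONJ}; 5:soucheep {ADJ,DET}; 6:laus {ADJ,CONJ}; 7:choirail {ADJ,DET}; 8:kaskeesk {CONJ}; 9:nel {DET}.
There are 64 candidate sequences in total.
Rule 3 cannot be satisfied by any choice of tags from the lexicon.
So there is no consistent tagging.
Count = 0.

0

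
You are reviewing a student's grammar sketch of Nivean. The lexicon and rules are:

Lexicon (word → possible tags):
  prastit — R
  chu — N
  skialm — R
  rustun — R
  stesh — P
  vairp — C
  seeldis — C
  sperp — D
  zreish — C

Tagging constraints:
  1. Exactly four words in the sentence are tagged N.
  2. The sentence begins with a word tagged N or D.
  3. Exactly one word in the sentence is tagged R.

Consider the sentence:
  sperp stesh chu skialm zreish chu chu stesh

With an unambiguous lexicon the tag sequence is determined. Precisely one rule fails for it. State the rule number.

Fixed tagging: D P N R C N N P.
Applying the rules: R1 fails, R2 ok, R3 ok.
Only rule 1 fails.

1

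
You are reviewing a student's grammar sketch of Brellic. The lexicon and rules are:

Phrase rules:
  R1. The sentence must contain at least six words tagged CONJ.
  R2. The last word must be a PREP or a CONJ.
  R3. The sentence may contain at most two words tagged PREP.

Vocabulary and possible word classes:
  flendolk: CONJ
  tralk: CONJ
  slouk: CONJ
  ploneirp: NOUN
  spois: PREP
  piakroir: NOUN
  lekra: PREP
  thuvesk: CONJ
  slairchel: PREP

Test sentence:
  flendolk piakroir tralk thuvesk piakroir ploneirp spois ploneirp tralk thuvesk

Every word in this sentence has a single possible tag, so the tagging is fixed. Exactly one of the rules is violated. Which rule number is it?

Fixed tagging: CONJ NOUN CONJ CONJ NOUN NOUN PREP NOUN CONJ CONJ.
Applying the rules: R1 ✗, R2 ✓, R3 ✓.
Only rule 1 fails.

1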